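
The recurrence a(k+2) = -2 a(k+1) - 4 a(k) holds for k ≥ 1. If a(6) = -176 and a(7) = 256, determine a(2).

3

Rearranging, a(k-2) = (a(k) + 2 a(k-1)) / -4.
a(5) = (256 + 2·(-176)) / -4 = -96/-4 = 24
a(4) = (-176 + 2·24) / -4 = -128/-4 = 32
a(3) = (24 + 2·32) / -4 = 88/-4 = -22
a(2) = (32 + 2·(-22)) / -4 = -12/-4 = 3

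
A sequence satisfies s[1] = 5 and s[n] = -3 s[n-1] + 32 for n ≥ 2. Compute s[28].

22876792454969

The fixed point is 32/(1 + 3) = 8, so s[n] - 8 = -3(s[n-1] - 8).
Hence s[n] = -3·(-3)^{n-1} + 8.
s[28] = -3·(-3)^{27} + 8 = -3·-7625597484987 + 8 = 22876792454969.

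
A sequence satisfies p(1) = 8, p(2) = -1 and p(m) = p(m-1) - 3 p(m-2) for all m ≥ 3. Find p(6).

p(3) = (-1) - 3(8) = -25
p(4) = (-25) - 3(-1) = -22
p(5) = (-22) - 3(-25) = 53
p(6) = 53 - 3(-22) = 119

119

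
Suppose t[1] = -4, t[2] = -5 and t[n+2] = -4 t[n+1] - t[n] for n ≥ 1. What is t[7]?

t[3] = -4*(-5) - (-4) = 24
t[4] = -4*24 - (-5) = -91
t[5] = -4*(-91) - 24 = 340
t[6] = -4*340 - (-91) = -1269
t[7] = -4*(-1269) - 340 = 4736

4736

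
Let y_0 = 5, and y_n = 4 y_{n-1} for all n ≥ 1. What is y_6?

20480

y_1 = 4·5 = 20
y_2 = 4·20 = 80
y_3 = 4·80 = 320
y_4 = 4·320 = 1280
y_5 = 4·1280 = 5120
y_6 = 4·5120 = 20480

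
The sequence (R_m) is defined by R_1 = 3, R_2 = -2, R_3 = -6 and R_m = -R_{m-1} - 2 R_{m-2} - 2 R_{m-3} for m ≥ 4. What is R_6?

R_4 = -(-6) - 2(-2) - 2(3) = 4
R_5 = -4 - 2(-6) - 2(-2) = 12
R_6 = -12 - 2(4) - 2(-6) = -8

-8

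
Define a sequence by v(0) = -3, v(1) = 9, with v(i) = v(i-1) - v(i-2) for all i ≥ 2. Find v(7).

v(2) = 9 - (-3) = 12
v(3) = 12 - 9 = 3
v(4) = 3 - 12 = -9
v(5) = (-9) - 3 = -12
v(6) = (-12) - (-9) = -3
v(7) = (-3) - (-12) = 9

9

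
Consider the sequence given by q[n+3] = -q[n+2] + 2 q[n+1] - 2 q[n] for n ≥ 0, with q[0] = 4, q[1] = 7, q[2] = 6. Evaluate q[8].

54

q[3] = -6 + 2·7 - 2·4 = 0
q[4] = -0 + 2·6 - 2·7 = -2
q[5] = -(-2) + 2·0 - 2·6 = -10
q[6] = -(-10) + 2·(-2) - 2·0 = 6
q[7] = -6 + 2·(-10) - 2·(-2) = -22
q[8] = -(-22) + 2·6 - 2·(-10) = 54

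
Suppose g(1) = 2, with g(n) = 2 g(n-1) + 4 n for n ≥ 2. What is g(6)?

416

g(2) = 2*2 + 8 = 12
g(3) = 2*12 + 12 = 36
g(4) = 2*36 + 16 = 88
g(5) = 2*88 + 20 = 196
g(6) = 2*196 + 24 = 416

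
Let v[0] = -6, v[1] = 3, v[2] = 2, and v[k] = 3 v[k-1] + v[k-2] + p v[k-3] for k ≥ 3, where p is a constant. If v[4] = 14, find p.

1

v[3] = 9 - 6p
v[4] = 29 - 15p
So 29 - 15p = 14, giving p = 1.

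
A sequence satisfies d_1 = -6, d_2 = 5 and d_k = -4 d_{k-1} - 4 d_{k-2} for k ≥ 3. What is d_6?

-368

d_3 = -4·5 - 4·(-6) = 4
d_4 = -4·4 - 4·5 = -36
d_5 = -4·(-36) - 4·4 = 128
d_6 = -4·128 - 4·(-36) = -368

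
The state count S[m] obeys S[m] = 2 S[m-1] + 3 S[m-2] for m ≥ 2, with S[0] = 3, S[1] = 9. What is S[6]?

S[2] = 2*9 + 3*3 = 27
S[3] = 2*27 + 3*9 = 81
S[4] = 2*81 + 3*27 = 243
S[5] = 2*243 + 3*81 = 729
S[6] = 2*729 + 3*243 = 2187

2187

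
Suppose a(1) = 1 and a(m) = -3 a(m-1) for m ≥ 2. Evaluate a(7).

a(2) = -3·1 = -3
a(3) = -3·(-3) = 9
a(4) = -3·9 = -27
a(5) = -3·(-27) = 81
a(6) = -3·81 = -243
a(7) = -3·(-243) = 729

729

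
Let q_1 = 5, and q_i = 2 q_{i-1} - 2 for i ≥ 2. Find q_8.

386

q_2 = 2(5) - 2 = 8
q_3 = 2(8) - 2 = 14
q_4 = 2(14) - 2 = 26
q_5 = 2(26) - 2 = 50
q_6 = 2(50) - 2 = 98
q_7 = 2(98) - 2 = 194
q_8 = 2(194) - 2 = 386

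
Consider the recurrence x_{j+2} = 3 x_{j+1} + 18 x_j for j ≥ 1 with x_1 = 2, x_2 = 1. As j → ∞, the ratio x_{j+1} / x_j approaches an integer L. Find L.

6

The characteristic equation is r^2 - 3r - 18 = 0, which factors as (r - 6)(r + 3) = 0.
So the roots are 6 and -3. Since |6| > |-3| and the coefficient of 6^j is non-zero, the ratio tends to 6.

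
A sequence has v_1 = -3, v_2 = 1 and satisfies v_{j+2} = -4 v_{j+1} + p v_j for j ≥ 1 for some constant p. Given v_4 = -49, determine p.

-5

v_3 = -4 - 3p
v_4 = 16 + 13p
So 16 + 13p = -49, giving p = -5.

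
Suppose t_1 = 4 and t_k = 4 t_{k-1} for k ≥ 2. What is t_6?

4096

t_2 = 4*4 = 16
t_3 = 4*16 = 64
t_4 = 4*64 = 256
t_5 = 4*256 = 1024
t_6 = 4*1024 = 4096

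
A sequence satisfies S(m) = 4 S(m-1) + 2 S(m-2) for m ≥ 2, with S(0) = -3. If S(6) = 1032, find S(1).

2

Let S(1) = z.
S(2) = -6 + 4z
S(3) = -24 + 18z
S(4) = -108 + 80z
S(5) = -480 + 356z
S(6) = -2136 + 1584z
So -2136 + 1584z = 1032, giving z = 2.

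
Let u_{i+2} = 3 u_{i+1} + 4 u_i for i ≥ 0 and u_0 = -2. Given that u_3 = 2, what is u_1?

2

Let u_1 = y.
u_2 = -8 + 3y
u_3 = -24 + 13y
So -24 + 13y = 2, giving y = 2.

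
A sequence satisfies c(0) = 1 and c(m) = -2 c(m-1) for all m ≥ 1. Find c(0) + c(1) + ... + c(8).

171

c(1) = -2(1) = -2
c(2) = -2(-2) = 4
c(3) = -2(4) = -8
c(4) = -2(-8) = 16
c(5) = -2(16) = -32
c(6) = -2(-32) = 64
c(7) = -2(64) = -128
c(8) = -2(-128) = 256
Sum = 1 + (-2) + 4 + (-8) + 16 + (-32) + 64 + (-128) + 256 = 171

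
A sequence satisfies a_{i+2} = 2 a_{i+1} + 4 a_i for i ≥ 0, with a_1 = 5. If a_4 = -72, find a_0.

-6

Let a_0 = y.
a_2 = 10 + 4y
a_3 = 40 + 8y
a_4 = 120 + 32y
So 120 + 32y = -72, giving y = -6.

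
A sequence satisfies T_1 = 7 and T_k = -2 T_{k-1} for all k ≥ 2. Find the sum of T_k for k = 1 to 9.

1197

T_2 = -2·7 = -14
T_3 = -2·(-14) = 28
T_4 = -2·28 = -56
T_5 = -2·(-56) = 112
T_6 = -2·112 = -224
T_7 = -2·(-224) = 448
T_8 = -2·448 = -896
T_9 = -2·(-896) = 1792
Sum = 7 + (-14) + 28 + (-56) + 112 + (-224) + 448 + (-896) + 1792 = 1197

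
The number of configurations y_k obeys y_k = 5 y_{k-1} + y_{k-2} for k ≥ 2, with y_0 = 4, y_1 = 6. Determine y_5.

4746

y_2 = 5·6 + 4 = 34
y_3 = 5·34 + 6 = 176
y_4 = 5·176 + 34 = 914
y_5 = 5·914 + 176 = 4746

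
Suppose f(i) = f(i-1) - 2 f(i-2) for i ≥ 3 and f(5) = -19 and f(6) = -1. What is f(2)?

7

Rearranging, f(i-2) = (f(i) - f(i-1)) / -2.
f(4) = (-1 - (-19)) / -2 = 18/-2 = -9
f(3) = (-19 - (-9)) / -2 = -10/-2 = 5
f(2) = (-9 - 5) / -2 = -14/-2 = 7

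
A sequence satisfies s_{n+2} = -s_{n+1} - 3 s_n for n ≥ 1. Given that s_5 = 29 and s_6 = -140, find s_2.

-5

Rearranging, s_{n-2} = (s_n + s_{n-1}) / -3.
s_4 = (-140 + 29) / -3 = -111/-3 = 37
s_3 = (29 + 37) / -3 = 66/-3 = -22
s_2 = (37 + (-22)) / -3 = 15/-3 = -5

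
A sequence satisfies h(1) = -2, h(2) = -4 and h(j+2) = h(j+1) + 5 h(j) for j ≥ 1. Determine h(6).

-274

h(3) = (-4) + 5·(-2) = -14
h(4) = (-14) + 5·(-4) = -34
h(5) = (-34) + 5·(-14) = -104
h(6) = (-104) + 5·(-34) = -274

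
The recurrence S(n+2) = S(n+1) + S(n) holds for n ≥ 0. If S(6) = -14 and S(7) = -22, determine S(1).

2

Rearranging, S(n-2) = S(n) - S(n-1).
S(5) = -22 - (-14) = -8
S(4) = -14 - (-8) = -6
S(3) = -8 - (-6) = -2
S(2) = -6 - (-2) = -4
S(1) = -2 - (-4) = 2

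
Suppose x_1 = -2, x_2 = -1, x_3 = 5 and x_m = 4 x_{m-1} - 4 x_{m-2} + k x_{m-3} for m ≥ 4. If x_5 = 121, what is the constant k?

-5

x_4 = 24 - 2k
x_5 = 76 - 9k
So 76 - 9k = 121, giving k = -5.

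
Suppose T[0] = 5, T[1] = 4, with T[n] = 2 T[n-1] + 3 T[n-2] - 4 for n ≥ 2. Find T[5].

424

T[2] = 2*4 + 3*5 - 4 = 19
T[3] = 2*19 + 3*4 - 4 = 46
T[4] = 2*46 + 3*19 - 4 = 145
T[5] = 2*145 + 3*46 - 4 = 424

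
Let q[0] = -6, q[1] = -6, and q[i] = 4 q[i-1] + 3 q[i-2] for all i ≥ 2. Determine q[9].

-1881222

q[2] = 4(-6) + 3(-6) = -42
q[3] = 4(-42) + 3(-6) = -186
q[4] = 4(-186) + 3(-42) = -870
q[5] = 4(-870) + 3(-186) = -4038
q[6] = 4(-4038) + 3(-870) = -18762
q[7] = 4(-18762) + 3(-4038) = -87162
q[8] = 4(-87162) + 3(-18762) = -404934
q[9] = 4(-404934) + 3(-87162) = -1881222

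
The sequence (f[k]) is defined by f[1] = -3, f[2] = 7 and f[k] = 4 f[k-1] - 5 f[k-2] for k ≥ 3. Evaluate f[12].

f[3] = 4*7 - 5*(-3) = 43
f[4] = 4*43 - 5*7 = 137
f[5] = 4*137 - 5*43 = 333
f[6] = 4*333 - 5*137 = 647
f[7] = 4*647 - 5*333 = 923
f[8] = 4*923 - 5*647 = 457
f[9] = 4*457 - 5*923 = -2787
f[10] = 4*(-2787) - 5*457 = -13433
f[11] = 4*(-13433) - 5*(-2787) = -39797
f[12] = 4*(-39797) - 5*(-13433) = -92023

-92023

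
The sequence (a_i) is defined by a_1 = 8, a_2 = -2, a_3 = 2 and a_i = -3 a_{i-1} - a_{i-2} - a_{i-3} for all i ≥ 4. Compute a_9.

a_4 = -3·2 - (-2) - 8 = -12
a_5 = -3·(-12) - 2 - (-2) = 36
a_6 = -3·36 - (-12) - 2 = -98
a_7 = -3·(-98) - 36 - (-12) = 270
a_8 = -3·270 - (-98) - 36 = -748
a_9 = -3·(-748) - 270 - (-98) = 2072

2072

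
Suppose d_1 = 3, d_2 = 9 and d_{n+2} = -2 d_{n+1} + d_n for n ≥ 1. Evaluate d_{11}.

-18447

d_3 = -2(9) + 3 = -15
d_4 = -2(-15) + 9 = 39
d_5 = -2(39) + (-15) = -93
d_6 = -2(-93) + 39 = 225
d_7 = -2(225) + (-93) = -543
d_8 = -2(-543) + 225 = 1311
d_9 = -2(1311) + (-543) = -3165
d_{10} = -2(-3165) + 1311 = 7641
d_{11} = -2(7641) + (-3165) = -18447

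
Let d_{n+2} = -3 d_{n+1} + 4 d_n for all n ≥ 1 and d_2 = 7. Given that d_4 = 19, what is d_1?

6

Let d_1 = z.
d_3 = -21 + 4z
d_4 = 91 - 12z
So 91 - 12z = 19, giving z = 6.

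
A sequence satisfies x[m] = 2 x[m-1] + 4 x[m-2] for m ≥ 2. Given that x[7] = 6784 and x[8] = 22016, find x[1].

2

Rearranging, x[m-2] = (x[m] - 2 x[m-1]) / 4.
x[6] = (22016 - 2·6784) / 4 = 8448/4 = 2112
x[5] = (6784 - 2·2112) / 4 = 2560/4 = 640
x[4] = (2112 - 2·640) / 4 = 832/4 = 208
x[3] = (640 - 2·208) / 4 = 224/4 = 56
x[2] = (208 - 2·56) / 4 = 96/4 = 24
x[1] = (56 - 2·24) / 4 = 8/4 = 2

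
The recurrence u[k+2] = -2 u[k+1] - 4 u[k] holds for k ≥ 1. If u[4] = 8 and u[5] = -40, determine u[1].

Rearranging, u[k-2] = (u[k] + 2 u[k-1]) / -4.
u[3] = (-40 + 2·8) / -4 = -24/-4 = 6
u[2] = (8 + 2·6) / -4 = 20/-4 = -5
u[1] = (6 + 2·(-5)) / -4 = -4/-4 = 1

1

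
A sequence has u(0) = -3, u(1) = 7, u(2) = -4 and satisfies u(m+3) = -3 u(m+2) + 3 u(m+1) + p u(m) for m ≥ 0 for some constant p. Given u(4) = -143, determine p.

-2

u(3) = 33 - 3p
u(4) = -111 + 16p
So -111 + 16p = -143, giving p = -2.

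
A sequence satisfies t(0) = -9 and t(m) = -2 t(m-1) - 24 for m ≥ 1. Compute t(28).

The fixed point is -24/(1 + 2) = -8, so t(m) + 8 = -2(t(m-1) + 8).
Hence t(m) = -1·(-2)^m - 8.
t(28) = -1·(-2)^{28} - 8 = -1·268435456 - 8 = -268435464.

-268435464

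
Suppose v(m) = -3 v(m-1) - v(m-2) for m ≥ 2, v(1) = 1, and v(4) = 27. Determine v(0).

-6

Let v(0) = x.
v(2) = -3 - x
v(3) = 8 + 3x
v(4) = -21 - 8x
So -21 - 8x = 27, giving x = -6.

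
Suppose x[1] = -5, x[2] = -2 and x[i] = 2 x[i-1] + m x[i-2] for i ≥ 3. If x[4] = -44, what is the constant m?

x[3] = -4 - 5m
x[4] = -8 - 12m
So -8 - 12m = -44, giving m = 3.

3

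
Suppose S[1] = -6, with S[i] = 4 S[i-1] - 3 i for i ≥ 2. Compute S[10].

S[2] = 4*(-6) - 6 = -30
S[3] = 4*(-30) - 9 = -129
S[4] = 4*(-129) - 12 = -528
S[5] = 4*(-528) - 15 = -2127
S[6] = 4*(-2127) - 18 = -8526
S[7] = 4*(-8526) - 21 = -34125
S[8] = 4*(-34125) - 24 = -136524
S[9] = 4*(-136524) - 27 = -546123
S[10] = 4*(-546123) - 30 = -2184522

-2184522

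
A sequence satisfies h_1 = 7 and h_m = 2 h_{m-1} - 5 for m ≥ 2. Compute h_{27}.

The fixed point is -5/(1 - 2) = 5, so h_m - 5 = 2(h_{m-1} - 5).
Hence h_m = 2·2^{m-1} + 5.
h_{27} = 2·2^{26} + 5 = 2·67108864 + 5 = 134217733.

134217733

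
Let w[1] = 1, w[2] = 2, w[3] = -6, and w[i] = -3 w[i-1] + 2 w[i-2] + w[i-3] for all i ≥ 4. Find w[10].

41102

w[4] = -3(-6) + 2(2) + 1 = 23
w[5] = -3(23) + 2(-6) + 2 = -79
w[6] = -3(-79) + 2(23) + (-6) = 277
w[7] = -3(277) + 2(-79) + 23 = -966
w[8] = -3(-966) + 2(277) + (-79) = 3373
w[9] = -3(3373) + 2(-966) + 277 = -11774
w[10] = -3(-11774) + 2(3373) + (-966) = 41102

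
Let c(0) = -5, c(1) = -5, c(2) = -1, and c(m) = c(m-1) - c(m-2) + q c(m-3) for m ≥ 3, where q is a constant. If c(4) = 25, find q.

c(3) = 4 - 5q
c(4) = 5 - 10q
So 5 - 10q = 25, giving q = -2.

-2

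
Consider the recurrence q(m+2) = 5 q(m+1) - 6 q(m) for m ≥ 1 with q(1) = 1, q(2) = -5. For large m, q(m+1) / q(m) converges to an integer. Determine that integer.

3

The characteristic equation is r^2 - 5r + 6 = 0, which factors as (r - 3)(r - 2) = 0.
So the roots are 3 and 2. Since |3| > |2| and the coefficient of 3^m is non-zero, the ratio tends to 3.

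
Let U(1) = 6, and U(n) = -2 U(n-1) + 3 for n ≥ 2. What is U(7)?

321

U(2) = -2·6 + 3 = -9
U(3) = -2·(-9) + 3 = 21
U(4) = -2·21 + 3 = -39
U(5) = -2·(-39) + 3 = 81
U(6) = -2·81 + 3 = -159
U(7) = -2·(-159) + 3 = 321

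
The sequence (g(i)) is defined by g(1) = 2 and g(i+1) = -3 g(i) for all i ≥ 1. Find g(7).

g(2) = -3*2 = -6
g(3) = -3*(-6) = 18
g(4) = -3*18 = -54
g(5) = -3*(-54) = 162
g(6) = -3*162 = -486
g(7) = -3*(-486) = 1458

1458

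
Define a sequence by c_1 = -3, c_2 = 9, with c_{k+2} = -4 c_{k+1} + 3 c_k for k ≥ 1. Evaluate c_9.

-448515

c_3 = -4*9 + 3*(-3) = -45
c_4 = -4*(-45) + 3*9 = 207
c_5 = -4*207 + 3*(-45) = -963
c_6 = -4*(-963) + 3*207 = 4473
c_7 = -4*4473 + 3*(-963) = -20781
c_8 = -4*(-20781) + 3*4473 = 96543
c_9 = -4*96543 + 3*(-20781) = -448515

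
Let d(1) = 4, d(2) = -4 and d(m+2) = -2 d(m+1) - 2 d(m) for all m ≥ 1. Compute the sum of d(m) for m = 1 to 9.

40

d(3) = -2·(-4) - 2·4 = 0
d(4) = -2·0 - 2·(-4) = 8
d(5) = -2·8 - 2·0 = -16
d(6) = -2·(-16) - 2·8 = 16
d(7) = -2·16 - 2·(-16) = 0
d(8) = -2·0 - 2·16 = -32
d(9) = -2·(-32) - 2·0 = 64
Sum = 4 + (-4) + 0 + 8 + (-16) + 16 + 0 + (-32) + 64 = 40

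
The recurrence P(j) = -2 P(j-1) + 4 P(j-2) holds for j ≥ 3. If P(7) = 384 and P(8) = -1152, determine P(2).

6

Rearranging, P(j-2) = (P(j) + 2 P(j-1)) / 4.
P(6) = (-1152 + 2*384) / 4 = -384/4 = -96
P(5) = (384 + 2*(-96)) / 4 = 192/4 = 48
P(4) = (-96 + 2*48) / 4 = 0/4 = 0
P(3) = (48 + 2*0) / 4 = 48/4 = 12
P(2) = (0 + 2*12) / 4 = 24/4 = 6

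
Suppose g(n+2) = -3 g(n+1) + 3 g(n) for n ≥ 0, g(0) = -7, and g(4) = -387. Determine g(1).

Let g(1) = y.
g(2) = -21 - 3y
g(3) = 63 + 12y
g(4) = -252 - 45y
So -252 - 45y = -387, giving y = 3.

3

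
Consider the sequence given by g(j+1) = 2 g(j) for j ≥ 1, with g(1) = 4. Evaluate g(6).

g(2) = 2·4 = 8
g(3) = 2·8 = 16
g(4) = 2·16 = 32
g(5) = 2·32 = 64
g(6) = 2·64 = 128

128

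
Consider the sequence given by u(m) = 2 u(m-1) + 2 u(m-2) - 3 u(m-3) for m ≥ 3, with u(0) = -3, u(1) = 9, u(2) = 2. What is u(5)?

u(3) = 2(2) + 2(9) - 3(-3) = 31
u(4) = 2(31) + 2(2) - 3(9) = 39
u(5) = 2(39) + 2(31) - 3(2) = 134

134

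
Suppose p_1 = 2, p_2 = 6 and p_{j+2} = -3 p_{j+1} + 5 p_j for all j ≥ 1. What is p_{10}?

268686

p_3 = -3(6) + 5(2) = -8
p_4 = -3(-8) + 5(6) = 54
p_5 = -3(54) + 5(-8) = -202
p_6 = -3(-202) + 5(54) = 876
p_7 = -3(876) + 5(-202) = -3638
p_8 = -3(-3638) + 5(876) = 15294
p_9 = -3(15294) + 5(-3638) = -64072
p_{10} = -3(-64072) + 5(15294) = 268686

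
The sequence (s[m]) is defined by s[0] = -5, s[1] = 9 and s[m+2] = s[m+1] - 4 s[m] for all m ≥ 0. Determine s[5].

-95

s[2] = 9 - 4(-5) = 29
s[3] = 29 - 4(9) = -7
s[4] = (-7) - 4(29) = -123
s[5] = (-123) - 4(-7) = -95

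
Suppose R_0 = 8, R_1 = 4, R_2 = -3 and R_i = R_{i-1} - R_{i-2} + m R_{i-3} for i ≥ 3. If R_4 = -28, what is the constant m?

-2

R_3 = -7 + 8m
R_4 = -4 + 12m
So -4 + 12m = -28, giving m = -2.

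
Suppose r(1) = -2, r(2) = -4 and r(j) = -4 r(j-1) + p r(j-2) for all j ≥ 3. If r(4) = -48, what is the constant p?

r(3) = 16 - 2p
r(4) = -64 + 4p
So -64 + 4p = -48, giving p = 4.

4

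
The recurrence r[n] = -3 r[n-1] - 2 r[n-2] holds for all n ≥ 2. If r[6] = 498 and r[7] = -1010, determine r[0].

Rearranging, r[n-2] = (r[n] + 3 r[n-1]) / -2.
r[5] = (-1010 + 3*498) / -2 = 484/-2 = -242
r[4] = (498 + 3*(-242)) / -2 = -228/-2 = 114
r[3] = (-242 + 3*114) / -2 = 100/-2 = -50
r[2] = (114 + 3*(-50)) / -2 = -36/-2 = 18
r[1] = (-50 + 3*18) / -2 = 4/-2 = -2
r[0] = (18 + 3*(-2)) / -2 = 12/-2 = -6

-6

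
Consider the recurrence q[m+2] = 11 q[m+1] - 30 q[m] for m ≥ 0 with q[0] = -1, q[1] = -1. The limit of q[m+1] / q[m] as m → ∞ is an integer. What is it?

The characteristic equation is r^2 - 11r + 30 = 0, which factors as (r - 6)(r - 5) = 0.
So the roots are 6 and 5. Since |6| > |5| and the coefficient of 6^m is non-zero, the ratio tends to 6.

6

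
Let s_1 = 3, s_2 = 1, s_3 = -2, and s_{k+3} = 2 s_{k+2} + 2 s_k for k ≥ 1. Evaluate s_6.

8

s_4 = 2*(-2) + 2*3 = 2
s_5 = 2*2 + 2*1 = 6
s_6 = 2*6 + 2*(-2) = 8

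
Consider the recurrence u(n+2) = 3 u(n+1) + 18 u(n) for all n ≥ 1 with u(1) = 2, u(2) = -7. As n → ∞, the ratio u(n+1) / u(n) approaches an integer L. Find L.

6

The characteristic equation is r^2 - 3r - 18 = 0, which factors as (r - 6)(r + 3) = 0.
So the roots are 6 and -3. Since |6| > |-3| and the coefficient of 6^n is non-zero, the ratio tends to 6.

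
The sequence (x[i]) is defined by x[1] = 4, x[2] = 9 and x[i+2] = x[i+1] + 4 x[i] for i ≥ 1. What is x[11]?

45001

x[3] = 9 + 4(4) = 25
x[4] = 25 + 4(9) = 61
x[5] = 61 + 4(25) = 161
x[6] = 161 + 4(61) = 405
x[7] = 405 + 4(161) = 1049
x[8] = 1049 + 4(405) = 2669
x[9] = 2669 + 4(1049) = 6865
x[10] = 6865 + 4(2669) = 17541
x[11] = 17541 + 4(6865) = 45001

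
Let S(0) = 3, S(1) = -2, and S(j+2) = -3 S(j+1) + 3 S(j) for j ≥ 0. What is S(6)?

S(2) = -3·(-2) + 3·3 = 15
S(3) = -3·15 + 3·(-2) = -51
S(4) = -3·(-51) + 3·15 = 198
S(5) = -3·198 + 3·(-51) = -747
S(6) = -3·(-747) + 3·198 = 2835

2835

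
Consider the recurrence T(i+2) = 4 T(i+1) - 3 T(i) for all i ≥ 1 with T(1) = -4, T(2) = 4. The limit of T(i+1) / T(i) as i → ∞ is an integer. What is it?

3

The characteristic equation is r^2 - 4r + 3 = 0, which factors as (r - 3)(r - 1) = 0.
So the roots are 3 and 1. Since |3| > |1| and the coefficient of 3^i is non-zero, the ratio tends to 3.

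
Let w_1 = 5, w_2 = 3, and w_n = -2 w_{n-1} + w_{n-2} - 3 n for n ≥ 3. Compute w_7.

w_3 = -2(3) + 5 - 9 = -10
w_4 = -2(-10) + 3 - 12 = 11
w_5 = -2(11) + (-10) - 15 = -47
w_6 = -2(-47) + 11 - 18 = 87
w_7 = -2(87) + (-47) - 21 = -242

-242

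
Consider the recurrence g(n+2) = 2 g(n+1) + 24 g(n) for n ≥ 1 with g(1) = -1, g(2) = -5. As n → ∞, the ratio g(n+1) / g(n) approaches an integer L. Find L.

The characteristic equation is r^2 - 2r - 24 = 0, which factors as (r - 6)(r + 4) = 0.
So the roots are 6 and -4. Since |6| > |-4| and the coefficient of 6^n is non-zero, the ratio tends to 6.

6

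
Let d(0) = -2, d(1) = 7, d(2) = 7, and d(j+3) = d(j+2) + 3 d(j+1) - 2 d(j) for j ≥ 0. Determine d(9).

1768

d(3) = 7 + 3·7 - 2·(-2) = 32
d(4) = 32 + 3·7 - 2·7 = 39
d(5) = 39 + 3·32 - 2·7 = 121
d(6) = 121 + 3·39 - 2·32 = 174
d(7) = 174 + 3·121 - 2·39 = 459
d(8) = 459 + 3·174 - 2·121 = 739
d(9) = 739 + 3·459 - 2·174 = 1768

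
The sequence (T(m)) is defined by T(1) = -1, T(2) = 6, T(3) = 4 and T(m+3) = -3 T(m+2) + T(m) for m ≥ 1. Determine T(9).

T(4) = -3*4 + (-1) = -13
T(5) = -3*(-13) + 6 = 45
T(6) = -3*45 + 4 = -131
T(7) = -3*(-131) + (-13) = 380
T(8) = -3*380 + 45 = -1095
T(9) = -3*(-1095) + (-131) = 3154

3154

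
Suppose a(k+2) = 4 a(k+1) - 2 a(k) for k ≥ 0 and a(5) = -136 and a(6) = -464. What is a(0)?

Rearranging, a(k-2) = (a(k) - 4 a(k-1)) / -2.
a(4) = (-464 - 4*(-136)) / -2 = 80/-2 = -40
a(3) = (-136 - 4*(-40)) / -2 = 24/-2 = -12
a(2) = (-40 - 4*(-12)) / -2 = 8/-2 = -4
a(1) = (-12 - 4*(-4)) / -2 = 4/-2 = -2
a(0) = (-4 - 4*(-2)) / -2 = 4/-2 = -2

-2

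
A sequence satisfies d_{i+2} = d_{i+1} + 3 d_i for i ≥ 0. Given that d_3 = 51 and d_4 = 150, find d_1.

Rearranging, d_{i-2} = (d_i - d_{i-1}) / 3.
d_2 = (150 - 51) / 3 = 99/3 = 33
d_1 = (51 - 33) / 3 = 18/3 = 6

6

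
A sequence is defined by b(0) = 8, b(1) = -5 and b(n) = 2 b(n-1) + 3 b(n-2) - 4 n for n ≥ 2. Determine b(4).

-28

b(2) = 2(-5) + 3(8) - 8 = 6
b(3) = 2(6) + 3(-5) - 12 = -15
b(4) = 2(-15) + 3(6) - 16 = -28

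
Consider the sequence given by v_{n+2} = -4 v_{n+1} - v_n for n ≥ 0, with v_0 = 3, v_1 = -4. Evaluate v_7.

v_2 = -4*(-4) - 3 = 13
v_3 = -4*13 - (-4) = -48
v_4 = -4*(-48) - 13 = 179
v_5 = -4*179 - (-48) = -668
v_6 = -4*(-668) - 179 = 2493
v_7 = -4*2493 - (-668) = -9304

-9304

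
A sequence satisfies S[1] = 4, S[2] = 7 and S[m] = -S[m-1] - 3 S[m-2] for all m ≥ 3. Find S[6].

-53

S[3] = -7 - 3·4 = -19
S[4] = -(-19) - 3·7 = -2
S[5] = -(-2) - 3·(-19) = 59
S[6] = -59 - 3·(-2) = -53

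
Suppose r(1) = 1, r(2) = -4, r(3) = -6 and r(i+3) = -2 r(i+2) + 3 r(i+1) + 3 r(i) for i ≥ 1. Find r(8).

r(4) = -2(-6) + 3(-4) + 3(1) = 3
r(5) = -2(3) + 3(-6) + 3(-4) = -36
r(6) = -2(-36) + 3(3) + 3(-6) = 63
r(7) = -2(63) + 3(-36) + 3(3) = -225
r(8) = -2(-225) + 3(63) + 3(-36) = 531

531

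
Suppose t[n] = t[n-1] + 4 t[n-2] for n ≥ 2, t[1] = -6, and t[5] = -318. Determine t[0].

-4

Let t[0] = x.
t[2] = -6 + 4x
t[3] = -30 + 4x
t[4] = -54 + 20x
t[5] = -174 + 36x
So -174 + 36x = -318, giving x = -4.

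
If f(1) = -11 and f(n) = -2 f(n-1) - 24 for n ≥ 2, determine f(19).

The fixed point is -24/(1 + 2) = -8, so f(n) + 8 = -2(f(n-1) + 8).
Hence f(n) = -3·(-2)^{n-1} - 8.
f(19) = -3·(-2)^{18} - 8 = -3·262144 - 8 = -786440.

-786440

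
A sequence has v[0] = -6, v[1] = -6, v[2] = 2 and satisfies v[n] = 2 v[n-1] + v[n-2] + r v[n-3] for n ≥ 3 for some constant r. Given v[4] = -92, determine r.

v[3] = -2 - 6r
v[4] = -2 - 18r
So -2 - 18r = -92, giving r = 5.

5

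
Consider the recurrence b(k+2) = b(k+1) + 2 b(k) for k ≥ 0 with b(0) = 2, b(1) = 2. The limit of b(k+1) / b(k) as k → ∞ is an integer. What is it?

2

The characteristic equation is r^2 - r - 2 = 0, which factors as (r - 2)(r + 1) = 0.
So the roots are 2 and -1. Since |2| > |-1| and the coefficient of 2^k is non-zero, the ratio tends to 2.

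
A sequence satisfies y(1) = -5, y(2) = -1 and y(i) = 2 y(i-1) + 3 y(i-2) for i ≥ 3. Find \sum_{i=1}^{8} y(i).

y(3) = 2·(-1) + 3·(-5) = -17
y(4) = 2·(-17) + 3·(-1) = -37
y(5) = 2·(-37) + 3·(-17) = -125
y(6) = 2·(-125) + 3·(-37) = -361
y(7) = 2·(-361) + 3·(-125) = -1097
y(8) = 2·(-1097) + 3·(-361) = -3277
Sum = (-5) + (-1) + (-17) + (-37) + (-125) + (-361) + (-1097) + (-3277) = -4920

-4920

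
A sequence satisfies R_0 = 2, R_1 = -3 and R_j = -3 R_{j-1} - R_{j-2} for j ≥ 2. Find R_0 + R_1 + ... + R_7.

-609

R_2 = -3(-3) - 2 = 7
R_3 = -3(7) - (-3) = -18
R_4 = -3(-18) - 7 = 47
R_5 = -3(47) - (-18) = -123
R_6 = -3(-123) - 47 = 322
R_7 = -3(322) - (-123) = -843
Sum = 2 + (-3) + 7 + (-18) + 47 + (-123) + 322 + (-843) = -609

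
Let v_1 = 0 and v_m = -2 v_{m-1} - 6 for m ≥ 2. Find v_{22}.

The fixed point is -6/(1 + 2) = -2, so v_m + 2 = -2(v_{m-1} + 2).
Hence v_m = 2·(-2)^{m-1} - 2.
v_{22} = 2·(-2)^{21} - 2 = 2·-2097152 - 2 = -4194306.

-4194306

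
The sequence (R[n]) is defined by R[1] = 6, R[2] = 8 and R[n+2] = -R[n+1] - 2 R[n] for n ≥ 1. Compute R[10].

-172

R[3] = -8 - 2*6 = -20
R[4] = -(-20) - 2*8 = 4
R[5] = -4 - 2*(-20) = 36
R[6] = -36 - 2*4 = -44
R[7] = -(-44) - 2*36 = -28
R[8] = -(-28) - 2*(-44) = 116
R[9] = -116 - 2*(-28) = -60
R[10] = -(-60) - 2*116 = -172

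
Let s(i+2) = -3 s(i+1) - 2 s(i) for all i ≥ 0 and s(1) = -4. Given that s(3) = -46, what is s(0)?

Let s(0) = z.
s(2) = 12 - 2z
s(3) = -28 + 6z
So -28 + 6z = -46, giving z = -3.

-3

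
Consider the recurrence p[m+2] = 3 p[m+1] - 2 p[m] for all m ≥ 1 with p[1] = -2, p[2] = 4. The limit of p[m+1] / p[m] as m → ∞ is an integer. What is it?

2

The characteristic equation is r^2 - 3r + 2 = 0, which factors as (r - 2)(r - 1) = 0.
So the roots are 2 and 1. Since |2| > |1| and the coefficient of 2^m is non-zero, the ratio tends to 2.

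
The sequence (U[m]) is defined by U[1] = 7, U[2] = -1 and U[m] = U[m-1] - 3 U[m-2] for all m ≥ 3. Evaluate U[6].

104

U[3] = (-1) - 3*7 = -22
U[4] = (-22) - 3*(-1) = -19
U[5] = (-19) - 3*(-22) = 47
U[6] = 47 - 3*(-19) = 104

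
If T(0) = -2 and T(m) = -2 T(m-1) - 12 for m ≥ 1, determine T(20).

The fixed point is -12/(1 + 2) = -4, so T(m) + 4 = -2(T(m-1) + 4).
Hence T(m) = 2·(-2)^m - 4.
T(20) = 2·(-2)^{20} - 4 = 2·1048576 - 4 = 2097148.

2097148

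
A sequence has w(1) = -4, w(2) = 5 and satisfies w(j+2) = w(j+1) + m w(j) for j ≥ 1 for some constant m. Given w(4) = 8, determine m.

w(3) = 5 - 4m
w(4) = 5 + m
So 5 + m = 8, giving m = 3.

3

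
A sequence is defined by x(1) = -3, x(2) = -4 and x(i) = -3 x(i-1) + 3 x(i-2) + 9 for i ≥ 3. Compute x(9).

x(3) = -3·(-4) + 3·(-3) + 9 = 12
x(4) = -3·12 + 3·(-4) + 9 = -39
x(5) = -3·(-39) + 3·12 + 9 = 162
x(6) = -3·162 + 3·(-39) + 9 = -594
x(7) = -3·(-594) + 3·162 + 9 = 2277
x(8) = -3·2277 + 3·(-594) + 9 = -8604
x(9) = -3·(-8604) + 3·2277 + 9 = 32652

32652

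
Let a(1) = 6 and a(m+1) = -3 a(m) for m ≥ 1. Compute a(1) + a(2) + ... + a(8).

-9840

a(2) = -3(6) = -18
a(3) = -3(-18) = 54
a(4) = -3(54) = -162
a(5) = -3(-162) = 486
a(6) = -3(486) = -1458
a(7) = -3(-1458) = 4374
a(8) = -3(4374) = -13122
Sum = 6 + (-18) + 54 + (-162) + 486 + (-1458) + 4374 + (-13122) = -9840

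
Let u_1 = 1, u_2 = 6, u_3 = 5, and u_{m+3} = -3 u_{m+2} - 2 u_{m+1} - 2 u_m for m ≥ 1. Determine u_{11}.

u_4 = -3·5 - 2·6 - 2·1 = -29
u_5 = -3·(-29) - 2·5 - 2·6 = 65
u_6 = -3·65 - 2·(-29) - 2·5 = -147
u_7 = -3·(-147) - 2·65 - 2·(-29) = 369
u_8 = -3·369 - 2·(-147) - 2·65 = -943
u_9 = -3·(-943) - 2·369 - 2·(-147) = 2385
u_{10} = -3·2385 - 2·(-943) - 2·369 = -6007
u_{11} = -3·(-6007) - 2·2385 - 2·(-943) = 15137

15137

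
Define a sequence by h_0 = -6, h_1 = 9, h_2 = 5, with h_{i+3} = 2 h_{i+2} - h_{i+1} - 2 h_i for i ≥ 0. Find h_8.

-133

h_3 = 2*5 - 9 - 2*(-6) = 13
h_4 = 2*13 - 5 - 2*9 = 3
h_5 = 2*3 - 13 - 2*5 = -17
h_6 = 2*(-17) - 3 - 2*13 = -63
h_7 = 2*(-63) - (-17) - 2*3 = -115
h_8 = 2*(-115) - (-63) - 2*(-17) = -133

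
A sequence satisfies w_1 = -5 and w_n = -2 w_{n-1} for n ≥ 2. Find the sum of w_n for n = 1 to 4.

w_2 = -2*(-5) = 10
w_3 = -2*10 = -20
w_4 = -2*(-20) = 40
Sum = (-5) + 10 + (-20) + 40 = 25

25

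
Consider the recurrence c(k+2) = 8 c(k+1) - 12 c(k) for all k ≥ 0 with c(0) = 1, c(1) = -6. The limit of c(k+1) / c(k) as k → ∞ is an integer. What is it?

The characteristic equation is r^2 - 8r + 12 = 0, which factors as (r - 6)(r - 2) = 0.
So the roots are 6 and 2. Since |6| > |2| and the coefficient of 6^k is non-zero, the ratio tends to 6.

6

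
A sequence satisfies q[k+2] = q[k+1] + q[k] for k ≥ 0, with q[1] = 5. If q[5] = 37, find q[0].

Let q[0] = w.
q[2] = 5 + w
q[3] = 10 + w
q[4] = 15 + 2w
q[5] = 25 + 3w
So 25 + 3w = 37, giving w = 4.

4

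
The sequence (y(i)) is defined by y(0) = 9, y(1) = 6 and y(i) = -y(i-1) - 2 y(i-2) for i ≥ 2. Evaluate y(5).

y(2) = -6 - 2·9 = -24
y(3) = -(-24) - 2·6 = 12
y(4) = -12 - 2·(-24) = 36
y(5) = -36 - 2·12 = -60

-60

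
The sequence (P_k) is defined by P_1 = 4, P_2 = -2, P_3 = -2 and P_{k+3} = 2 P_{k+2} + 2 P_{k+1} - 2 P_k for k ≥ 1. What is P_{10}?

P_4 = 2*(-2) + 2*(-2) - 2*4 = -16
P_5 = 2*(-16) + 2*(-2) - 2*(-2) = -32
P_6 = 2*(-32) + 2*(-16) - 2*(-2) = -92
P_7 = 2*(-92) + 2*(-32) - 2*(-16) = -216
P_8 = 2*(-216) + 2*(-92) - 2*(-32) = -552
P_9 = 2*(-552) + 2*(-216) - 2*(-92) = -1352
P_{10} = 2*(-1352) + 2*(-552) - 2*(-216) = -3376

-3376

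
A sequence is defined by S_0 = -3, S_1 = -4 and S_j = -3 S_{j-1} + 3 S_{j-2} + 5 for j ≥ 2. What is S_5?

-454

S_2 = -3(-4) + 3(-3) + 5 = 8
S_3 = -3(8) + 3(-4) + 5 = -31
S_4 = -3(-31) + 3(8) + 5 = 122
S_5 = -3(122) + 3(-31) + 5 = -454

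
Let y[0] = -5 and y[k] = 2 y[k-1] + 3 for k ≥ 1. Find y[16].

The fixed point is 3/(1 - 2) = -3, so y[k] + 3 = 2(y[k-1] + 3).
Hence y[k] = -2·2^k - 3.
y[16] = -2·2^{16} - 3 = -2·65536 - 3 = -131075.

-131075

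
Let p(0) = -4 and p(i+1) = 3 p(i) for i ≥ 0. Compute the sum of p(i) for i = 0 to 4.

p(1) = 3*(-4) = -12
p(2) = 3*(-12) = -36
p(3) = 3*(-36) = -108
p(4) = 3*(-108) = -324
Sum = (-4) + (-12) + (-36) + (-108) + (-324) = -484

-484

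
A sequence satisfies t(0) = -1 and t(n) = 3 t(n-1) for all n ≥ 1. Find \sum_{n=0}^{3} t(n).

t(1) = 3·(-1) = -3
t(2) = 3·(-3) = -9
t(3) = 3·(-9) = -27
Sum = (-1) + (-3) + (-9) + (-27) = -40

-40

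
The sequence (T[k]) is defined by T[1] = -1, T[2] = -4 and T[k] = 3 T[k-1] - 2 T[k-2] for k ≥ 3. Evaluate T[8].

T[3] = 3(-4) - 2(-1) = -10
T[4] = 3(-10) - 2(-4) = -22
T[5] = 3(-22) - 2(-10) = -46
T[6] = 3(-46) - 2(-22) = -94
T[7] = 3(-94) - 2(-46) = -190
T[8] = 3(-190) - 2(-94) = -382

-382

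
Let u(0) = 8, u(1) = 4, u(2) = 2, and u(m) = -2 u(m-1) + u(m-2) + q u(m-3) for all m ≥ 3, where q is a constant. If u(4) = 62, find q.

u(3) = 8q
u(4) = 2 - 12q
So 2 - 12q = 62, giving q = -5.

-5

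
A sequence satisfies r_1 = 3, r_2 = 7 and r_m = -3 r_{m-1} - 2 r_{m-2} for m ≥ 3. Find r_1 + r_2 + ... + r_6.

r_3 = -3(7) - 2(3) = -27
r_4 = -3(-27) - 2(7) = 67
r_5 = -3(67) - 2(-27) = -147
r_6 = -3(-147) - 2(67) = 307
Sum = 3 + 7 + (-27) + 67 + (-147) + 307 = 210

210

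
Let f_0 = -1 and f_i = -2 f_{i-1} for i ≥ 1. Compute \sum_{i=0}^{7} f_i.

85

f_1 = -2·(-1) = 2
f_2 = -2·2 = -4
f_3 = -2·(-4) = 8
f_4 = -2·8 = -16
f_5 = -2·(-16) = 32
f_6 = -2·32 = -64
f_7 = -2·(-64) = 128
Sum = (-1) + 2 + (-4) + 8 + (-16) + 32 + (-64) + 128 = 85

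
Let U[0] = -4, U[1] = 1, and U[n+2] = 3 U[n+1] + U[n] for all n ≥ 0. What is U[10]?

-9043

U[2] = 3·1 + (-4) = -1
U[3] = 3·(-1) + 1 = -2
U[4] = 3·(-2) + (-1) = -7
U[5] = 3·(-7) + (-2) = -23
U[6] = 3·(-23) + (-7) = -76
U[7] = 3·(-76) + (-23) = -251
U[8] = 3·(-251) + (-76) = -829
U[9] = 3·(-829) + (-251) = -2738
U[10] = 3·(-2738) + (-829) = -9043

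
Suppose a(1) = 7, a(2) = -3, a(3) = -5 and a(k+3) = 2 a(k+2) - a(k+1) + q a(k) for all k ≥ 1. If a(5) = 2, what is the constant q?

1

a(4) = -7 + 7q
a(5) = -9 + 11q
So -9 + 11q = 2, giving q = 1.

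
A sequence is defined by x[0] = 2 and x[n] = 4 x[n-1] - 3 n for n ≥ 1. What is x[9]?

x[1] = 4(2) - 3 = 5
x[2] = 4(5) - 6 = 14
x[3] = 4(14) - 9 = 47
x[4] = 4(47) - 12 = 176
x[5] = 4(176) - 15 = 689
x[6] = 4(689) - 18 = 2738
x[7] = 4(2738) - 21 = 10931
x[8] = 4(10931) - 24 = 43700
x[9] = 4(43700) - 27 = 174773

174773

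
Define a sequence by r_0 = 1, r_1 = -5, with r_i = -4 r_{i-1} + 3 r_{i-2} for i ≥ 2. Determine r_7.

r_2 = -4(-5) + 3(1) = 23
r_3 = -4(23) + 3(-5) = -107
r_4 = -4(-107) + 3(23) = 497
r_5 = -4(497) + 3(-107) = -2309
r_6 = -4(-2309) + 3(497) = 10727
r_7 = -4(10727) + 3(-2309) = -49835

-49835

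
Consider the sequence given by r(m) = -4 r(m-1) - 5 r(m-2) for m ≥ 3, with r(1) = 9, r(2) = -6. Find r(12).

r(3) = -4*(-6) - 5*9 = -21
r(4) = -4*(-21) - 5*(-6) = 114
r(5) = -4*114 - 5*(-21) = -351
r(6) = -4*(-351) - 5*114 = 834
r(7) = -4*834 - 5*(-351) = -1581
r(8) = -4*(-1581) - 5*834 = 2154
r(9) = -4*2154 - 5*(-1581) = -711
r(10) = -4*(-711) - 5*2154 = -7926
r(11) = -4*(-7926) - 5*(-711) = 35259
r(12) = -4*35259 - 5*(-7926) = -101406

-101406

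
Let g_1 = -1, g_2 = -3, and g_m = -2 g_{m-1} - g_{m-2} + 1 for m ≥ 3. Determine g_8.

g_3 = -2*(-3) - (-1) + 1 = 8
g_4 = -2*8 - (-3) + 1 = -12
g_5 = -2*(-12) - 8 + 1 = 17
g_6 = -2*17 - (-12) + 1 = -21
g_7 = -2*(-21) - 17 + 1 = 26
g_8 = -2*26 - (-21) + 1 = -30

-30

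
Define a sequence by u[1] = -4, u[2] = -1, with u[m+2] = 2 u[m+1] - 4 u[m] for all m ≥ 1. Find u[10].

2048

u[3] = 2(-1) - 4(-4) = 14
u[4] = 2(14) - 4(-1) = 32
u[5] = 2(32) - 4(14) = 8
u[6] = 2(8) - 4(32) = -112
u[7] = 2(-112) - 4(8) = -256
u[8] = 2(-256) - 4(-112) = -64
u[9] = 2(-64) - 4(-256) = 896
u[10] = 2(896) - 4(-64) = 2048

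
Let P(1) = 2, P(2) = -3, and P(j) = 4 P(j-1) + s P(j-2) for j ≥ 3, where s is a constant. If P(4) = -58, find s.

P(3) = -12 + 2s
P(4) = -48 + 5s
So -48 + 5s = -58, giving s = -2.

-2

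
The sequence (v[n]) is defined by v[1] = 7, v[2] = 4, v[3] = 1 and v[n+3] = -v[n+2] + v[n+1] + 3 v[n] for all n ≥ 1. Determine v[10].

v[4] = -1 + 4 + 3*7 = 24
v[5] = -24 + 1 + 3*4 = -11
v[6] = -(-11) + 24 + 3*1 = 38
v[7] = -38 + (-11) + 3*24 = 23
v[8] = -23 + 38 + 3*(-11) = -18
v[9] = -(-18) + 23 + 3*38 = 155
v[10] = -155 + (-18) + 3*23 = -104

-104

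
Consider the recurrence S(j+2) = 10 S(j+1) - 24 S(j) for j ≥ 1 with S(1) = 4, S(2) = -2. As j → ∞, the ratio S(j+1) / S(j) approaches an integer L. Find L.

The characteristic equation is r^2 - 10r + 24 = 0, which factors as (r - 6)(r - 4) = 0.
So the roots are 6 and 4. Since |6| > |4| and the coefficient of 6^j is non-zero, the ratio tends to 6.

6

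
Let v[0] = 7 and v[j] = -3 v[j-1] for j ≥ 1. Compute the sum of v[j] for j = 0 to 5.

-1274

v[1] = -3*7 = -21
v[2] = -3*(-21) = 63
v[3] = -3*63 = -189
v[4] = -3*(-189) = 567
v[5] = -3*567 = -1701
Sum = 7 + (-21) + 63 + (-189) + 567 + (-1701) = -1274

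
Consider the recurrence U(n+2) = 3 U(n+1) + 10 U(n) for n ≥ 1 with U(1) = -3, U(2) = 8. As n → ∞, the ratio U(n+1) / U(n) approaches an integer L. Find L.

The characteristic equation is r^2 - 3r - 10 = 0, which factors as (r - 5)(r + 2) = 0.
So the roots are 5 and -2. Since |5| > |-2| and the coefficient of 5^n is non-zero, the ratio tends to 5.

5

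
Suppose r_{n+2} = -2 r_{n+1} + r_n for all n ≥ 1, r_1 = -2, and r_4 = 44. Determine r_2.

8

Let r_2 = x.
r_3 = -2 - 2x
r_4 = 4 + 5x
So 4 + 5x = 44, giving x = 8.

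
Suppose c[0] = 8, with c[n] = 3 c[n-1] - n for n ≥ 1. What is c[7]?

c[1] = 3(8) - 1 = 23
c[2] = 3(23) - 2 = 67
c[3] = 3(67) - 3 = 198
c[4] = 3(198) - 4 = 590
c[5] = 3(590) - 5 = 1765
c[6] = 3(1765) - 6 = 5289
c[7] = 3(5289) - 7 = 15860

15860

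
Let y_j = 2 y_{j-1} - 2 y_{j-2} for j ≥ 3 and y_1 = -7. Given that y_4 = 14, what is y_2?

Let y_2 = x.
y_3 = 14 + 2x
y_4 = 28 + 2x
So 28 + 2x = 14, giving x = -7.

-7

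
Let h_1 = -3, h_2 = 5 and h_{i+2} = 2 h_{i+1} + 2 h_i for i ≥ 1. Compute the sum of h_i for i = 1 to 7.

h_3 = 2·5 + 2·(-3) = 4
h_4 = 2·4 + 2·5 = 18
h_5 = 2·18 + 2·4 = 44
h_6 = 2·44 + 2·18 = 124
h_7 = 2·124 + 2·44 = 336
Sum = (-3) + 5 + 4 + 18 + 44 + 124 + 336 = 528

528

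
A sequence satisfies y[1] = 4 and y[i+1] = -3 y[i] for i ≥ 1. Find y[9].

y[2] = -3·4 = -12
y[3] = -3·(-12) = 36
y[4] = -3·36 = -108
y[5] = -3·(-108) = 324
y[6] = -3·324 = -972
y[7] = -3·(-972) = 2916
y[8] = -3·2916 = -8748
y[9] = -3·(-8748) = 26244

26244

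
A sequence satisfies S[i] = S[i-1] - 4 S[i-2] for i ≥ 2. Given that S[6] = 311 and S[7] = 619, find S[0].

Rearranging, S[i-2] = (S[i] - S[i-1]) / -4.
S[5] = (619 - 311) / -4 = 308/-4 = -77
S[4] = (311 - (-77)) / -4 = 388/-4 = -97
S[3] = (-77 - (-97)) / -4 = 20/-4 = -5
S[2] = (-97 - (-5)) / -4 = -92/-4 = 23
S[1] = (-5 - 23) / -4 = -28/-4 = 7
S[0] = (23 - 7) / -4 = 16/-4 = -4

-4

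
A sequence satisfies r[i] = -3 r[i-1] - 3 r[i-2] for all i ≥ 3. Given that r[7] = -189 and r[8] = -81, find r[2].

3

Rearranging, r[i-2] = (r[i] + 3 r[i-1]) / -3.
r[6] = (-81 + 3(-189)) / -3 = -648/-3 = 216
r[5] = (-189 + 3(216)) / -3 = 459/-3 = -153
r[4] = (216 + 3(-153)) / -3 = -243/-3 = 81
r[3] = (-153 + 3(81)) / -3 = 90/-3 = -30
r[2] = (81 + 3(-30)) / -3 = -9/-3 = 3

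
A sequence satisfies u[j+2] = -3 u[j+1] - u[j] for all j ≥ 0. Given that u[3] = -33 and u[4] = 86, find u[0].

Rearranging, u[j-2] = -(u[j] + 3 u[j-1]).
u[2] = -(86 + 3·(-33)) = 13
u[1] = -(-33 + 3·13) = -6
u[0] = -(13 + 3·(-6)) = 5

5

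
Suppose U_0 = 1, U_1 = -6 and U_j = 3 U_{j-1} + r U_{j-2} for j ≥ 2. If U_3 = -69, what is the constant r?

U_2 = -18 + r
U_3 = -54 - 3r
So -54 - 3r = -69, giving r = 5.

5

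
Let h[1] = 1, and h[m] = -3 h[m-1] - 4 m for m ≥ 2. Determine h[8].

-6023

h[2] = -3*1 - 8 = -11
h[3] = -3*(-11) - 12 = 21
h[4] = -3*21 - 16 = -79
h[5] = -3*(-79) - 20 = 217
h[6] = -3*217 - 24 = -675
h[7] = -3*(-675) - 28 = 1997
h[8] = -3*1997 - 32 = -6023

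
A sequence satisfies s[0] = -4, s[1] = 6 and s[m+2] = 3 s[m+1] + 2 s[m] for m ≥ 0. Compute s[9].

83946

s[2] = 3(6) + 2(-4) = 10
s[3] = 3(10) + 2(6) = 42
s[4] = 3(42) + 2(10) = 146
s[5] = 3(146) + 2(42) = 522
s[6] = 3(522) + 2(146) = 1858
s[7] = 3(1858) + 2(522) = 6618
s[8] = 3(6618) + 2(1858) = 23570
s[9] = 3(23570) + 2(6618) = 83946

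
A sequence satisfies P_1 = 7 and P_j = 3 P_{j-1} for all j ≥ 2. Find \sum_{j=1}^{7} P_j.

P_2 = 3*7 = 21
P_3 = 3*21 = 63
P_4 = 3*63 = 189
P_5 = 3*189 = 567
P_6 = 3*567 = 1701
P_7 = 3*1701 = 5103
Sum = 7 + 21 + 63 + 189 + 567 + 1701 + 5103 = 7651

7651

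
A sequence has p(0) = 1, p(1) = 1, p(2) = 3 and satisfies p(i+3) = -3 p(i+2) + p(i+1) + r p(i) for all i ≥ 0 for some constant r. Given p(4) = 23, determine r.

p(3) = -8 + r
p(4) = 27 - 2r
So 27 - 2r = 23, giving r = 2.

2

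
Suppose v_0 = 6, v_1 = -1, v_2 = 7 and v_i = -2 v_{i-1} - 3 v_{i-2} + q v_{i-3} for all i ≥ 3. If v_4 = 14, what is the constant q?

v_3 = -11 + 6q
v_4 = 1 - 13q
So 1 - 13q = 14, giving q = -1.

-1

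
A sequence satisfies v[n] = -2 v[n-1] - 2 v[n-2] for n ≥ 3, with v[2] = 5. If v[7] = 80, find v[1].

Let v[1] = w.
v[3] = -10 - 2w
v[4] = 10 + 4w
v[5] = -4w
v[6] = -20
v[7] = 40 + 8w
So 40 + 8w = 80, giving w = 5.

5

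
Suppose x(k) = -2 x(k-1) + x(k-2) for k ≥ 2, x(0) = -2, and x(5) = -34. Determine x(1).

Let x(1) = w.
x(2) = -2 - 2w
x(3) = 4 + 5w
x(4) = -10 - 12w
x(5) = 24 + 29w
So 24 + 29w = -34, giving w = -2.

-2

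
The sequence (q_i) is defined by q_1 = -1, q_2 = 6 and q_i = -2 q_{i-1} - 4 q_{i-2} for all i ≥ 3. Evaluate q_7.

q_3 = -2·6 - 4·(-1) = -8
q_4 = -2·(-8) - 4·6 = -8
q_5 = -2·(-8) - 4·(-8) = 48
q_6 = -2·48 - 4·(-8) = -64
q_7 = -2·(-64) - 4·48 = -64

-64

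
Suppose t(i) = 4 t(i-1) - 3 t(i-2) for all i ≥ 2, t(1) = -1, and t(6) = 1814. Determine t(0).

-6

Let t(0) = w.
t(2) = -4 - 3w
t(3) = -13 - 12w
t(4) = -40 - 39w
t(5) = -121 - 120w
t(6) = -364 - 363w
So -364 - 363w = 1814, giving w = -6.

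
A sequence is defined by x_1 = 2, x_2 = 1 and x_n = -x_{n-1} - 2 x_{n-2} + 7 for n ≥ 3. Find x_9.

-4

x_3 = -1 - 2*2 + 7 = 2
x_4 = -2 - 2*1 + 7 = 3
x_5 = -3 - 2*2 + 7 = 0
x_6 = -0 - 2*3 + 7 = 1
x_7 = -1 - 2*0 + 7 = 6
x_8 = -6 - 2*1 + 7 = -1
x_9 = -(-1) - 2*6 + 7 = -4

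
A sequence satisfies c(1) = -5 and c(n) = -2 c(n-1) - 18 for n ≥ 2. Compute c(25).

16777210

The fixed point is -18/(1 + 2) = -6, so c(n) + 6 = -2(c(n-1) + 6).
Hence c(n) = 1·(-2)^{n-1} - 6.
c(25) = 1·(-2)^{24} - 6 = 1·16777216 - 6 = 16777210.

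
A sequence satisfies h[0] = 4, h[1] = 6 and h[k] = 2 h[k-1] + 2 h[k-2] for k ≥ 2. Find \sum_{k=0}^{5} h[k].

618

h[2] = 2*6 + 2*4 = 20
h[3] = 2*20 + 2*6 = 52
h[4] = 2*52 + 2*20 = 144
h[5] = 2*144 + 2*52 = 392
Sum = 4 + 6 + 20 + 52 + 144 + 392 = 618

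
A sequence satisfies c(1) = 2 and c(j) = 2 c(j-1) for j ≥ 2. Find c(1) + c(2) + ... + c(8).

510

c(2) = 2·2 = 4
c(3) = 2·4 = 8
c(4) = 2·8 = 16
c(5) = 2·16 = 32
c(6) = 2·32 = 64
c(7) = 2·64 = 128
c(8) = 2·128 = 256
Sum = 2 + 4 + 8 + 16 + 32 + 64 + 128 + 256 = 510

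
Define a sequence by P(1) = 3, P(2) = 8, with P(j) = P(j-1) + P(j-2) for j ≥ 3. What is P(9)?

P(3) = 8 + 3 = 11
P(4) = 11 + 8 = 19
P(5) = 19 + 11 = 30
P(6) = 30 + 19 = 49
P(7) = 49 + 30 = 79
P(8) = 79 + 49 = 128
P(9) = 128 + 79 = 207

207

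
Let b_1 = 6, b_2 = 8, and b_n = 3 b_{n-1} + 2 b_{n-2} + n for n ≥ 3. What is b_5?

b_3 = 3*8 + 2*6 + 3 = 39
b_4 = 3*39 + 2*8 + 4 = 137
b_5 = 3*137 + 2*39 + 5 = 494

494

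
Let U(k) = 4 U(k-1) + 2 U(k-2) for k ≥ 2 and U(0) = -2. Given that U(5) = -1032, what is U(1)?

Let U(1) = y.
U(2) = -4 + 4y
U(3) = -16 + 18y
U(4) = -72 + 80y
U(5) = -320 + 356y
So -320 + 356y = -1032, giving y = -2.

-2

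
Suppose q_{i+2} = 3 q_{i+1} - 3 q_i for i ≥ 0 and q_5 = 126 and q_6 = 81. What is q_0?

Rearranging, q_{i-2} = (q_i - 3 q_{i-1}) / -3.
q_4 = (81 - 3·126) / -3 = -297/-3 = 99
q_3 = (126 - 3·99) / -3 = -171/-3 = 57
q_2 = (99 - 3·57) / -3 = -72/-3 = 24
q_1 = (57 - 3·24) / -3 = -15/-3 = 5
q_0 = (24 - 3·5) / -3 = 9/-3 = -3

-3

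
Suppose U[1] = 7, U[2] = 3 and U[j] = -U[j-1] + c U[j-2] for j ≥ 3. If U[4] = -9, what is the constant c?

3

U[3] = -3 + 7c
U[4] = 3 - 4c
So 3 - 4c = -9, giving c = 3.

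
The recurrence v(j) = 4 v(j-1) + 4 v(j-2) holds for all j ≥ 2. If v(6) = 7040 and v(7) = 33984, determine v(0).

5

Rearranging, v(j-2) = (v(j) - 4 v(j-1)) / 4.
v(5) = (33984 - 4*7040) / 4 = 5824/4 = 1456
v(4) = (7040 - 4*1456) / 4 = 1216/4 = 304
v(3) = (1456 - 4*304) / 4 = 240/4 = 60
v(2) = (304 - 4*60) / 4 = 64/4 = 16
v(1) = (60 - 4*16) / 4 = -4/4 = -1
v(0) = (16 - 4*(-1)) / 4 = 20/4 = 5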